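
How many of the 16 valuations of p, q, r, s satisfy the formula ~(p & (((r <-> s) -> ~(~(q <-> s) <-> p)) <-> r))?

12

p  q  r  s  |  (r <-> s)  (q <-> s)  ~(q <-> s)  (~(q <-> s) <-> p)  ~(~(q <-> s) <-> p)  φ
1  1  1  1  |      1          1          0               0                    1           0
1  1  1  0  |      0          0          1               1                    0           0
1  1  0  1  |      0          1          0               0                    1           1
1  1  0  0  |      1          0          1               1                    0           0
1  0  1  1  |      1          0          1               1                    0           1
1  0  1  0  |      0          1          0               0                    1           0
1  0  0  1  |      0          0          1               1                    0           1
1  0  0  0  |      1          1          0               0                    1           1
0  1  1  1  |      1          1          0               1                    0           1
0  1  1  0  |      0          0          1               0                    1           1
0  1  0  1  |      0          1          0               1                    0           1
0  1  0  0  |      1          0          1               0                    1           1
0  0  1  1  |      1          0          1               0                    1           1
0  0  1  0  |      0          1          0               1                    0           1
0  0  0  1  |      0          0          1               0                    1           1
0  0  0  0  |      1          1          0               1                    0           1
The formula is true on 12 of the 16 rows.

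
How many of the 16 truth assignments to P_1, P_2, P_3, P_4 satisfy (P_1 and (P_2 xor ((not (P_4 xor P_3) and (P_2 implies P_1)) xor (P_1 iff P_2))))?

 P_1  |  P_2  |  P_3  |  P_4  |   φ  
----- | ----- | ----- | ----- | -----
 True |  True |  True |  True |  True
 True |  True |  True | False | False
 True |  True | False |  True | False
 True |  True | False | False |  True
 True | False |  True |  True |  True
 True | False |  True | False | False
 True | False | False |  True | False
 True | False | False | False |  True
False |  True |  True |  True | False
False |  True |  True | False | False
False |  True | False |  True | False
False |  True | False | False | False
False | False |  True |  True | False
False | False |  True | False | False
False | False | False |  True | False
False | False | False | False | False
The formula is true on 4 of the 16 rows.

4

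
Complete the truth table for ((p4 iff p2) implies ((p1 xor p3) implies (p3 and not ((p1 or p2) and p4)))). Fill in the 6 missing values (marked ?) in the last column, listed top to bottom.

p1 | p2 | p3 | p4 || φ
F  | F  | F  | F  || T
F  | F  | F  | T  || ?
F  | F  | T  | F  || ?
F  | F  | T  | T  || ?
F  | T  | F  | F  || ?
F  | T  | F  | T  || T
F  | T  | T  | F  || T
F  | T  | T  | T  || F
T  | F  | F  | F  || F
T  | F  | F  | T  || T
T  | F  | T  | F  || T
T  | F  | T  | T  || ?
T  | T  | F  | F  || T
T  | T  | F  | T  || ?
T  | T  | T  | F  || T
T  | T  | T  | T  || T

Row p1=F, p2=F, p3=F, p4=T: (p4 iff p2) = F, ((p1 xor p3) implies (p3 and not ((p1 or p2) and p4))) = T, so the formula = T.
Row p1=F, p2=F, p3=T, p4=F: (p4 iff p2) = T, ((p1 xor p3) implies (p3 and not ((p1 or p2) and p4))) = T, so the formula = T.
Row p1=F, p2=F, p3=T, p4=T: (p4 iff p2) = F, ((p1 xor p3) implies (p3 and not ((p1 or p2) and p4))) = T, so the formula = T.
Row p1=F, p2=T, p3=F, p4=F: (p4 iff p2) = F, ((p1 xor p3) implies (p3 and not ((p1 or p2) and p4))) = T, so the formula = T.
Row p1=T, p2=F, p3=T, p4=T: (p4 iff p2) = F, ((p1 xor p3) implies (p3 and not ((p1 or p2) and p4))) = T, so the formula = T.
Row p1=T, p2=T, p3=F, p4=T: (p4 iff p2) = T, ((p1 xor p3) implies (p3 and not ((p1 or p2) and p4))) = F, so the formula = F.

T, T, T, T, T, F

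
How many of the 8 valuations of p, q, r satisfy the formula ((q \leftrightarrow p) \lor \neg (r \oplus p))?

6

  p      q      r    |    φ  
 True   True   True  |   True
 True   True  False  |   True
 True  False   True  |   True
 True  False  False  |  False
False   True   True  |  False
False   True  False  |   True
False  False   True  |   True
False  False  False  |   True
The formula is true on 6 of the 8 rows.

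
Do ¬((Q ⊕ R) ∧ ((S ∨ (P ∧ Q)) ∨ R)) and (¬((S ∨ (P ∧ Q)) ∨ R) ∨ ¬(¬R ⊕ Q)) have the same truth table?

P | Q | R | S || φ | ψ
T | T | T | T || T | F
T | T | T | F || T | F
T | T | F | T || F | T
T | T | F | F || F | T
T | F | T | T || F | T
T | F | T | F || F | T
T | F | F | T || T | F
T | F | F | F || T | T
F | T | T | T || T | F
F | T | T | F || T | F
F | T | F | T || F | T
F | T | F | F || T | T
F | F | T | T || F | T
F | F | T | F || F | T
F | F | F | T || T | F
F | F | F | F || T | T
The columns differ at P=T, Q=T, R=T, S=T (φ=T, ψ=F), so they are not equivalent.

not equivalent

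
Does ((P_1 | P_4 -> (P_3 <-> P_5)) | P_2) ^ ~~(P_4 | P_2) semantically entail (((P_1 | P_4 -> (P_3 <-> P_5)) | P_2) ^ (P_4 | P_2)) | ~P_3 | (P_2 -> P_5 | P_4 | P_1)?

yes

P_1  P_2  P_3  P_4  P_5  |  φ  ψ
 T    T    T    T    T   |  F  T
 T    T    T    T    F   |  F  T
 T    T    T    F    T   |  F  T
 T    T    T    F    F   |  F  T
 T    T    F    T    T   |  F  T
 T    T    F    T    F   |  F  T
 T    T    F    F    T   |  F  T
 T    T    F    F    F   |  F  T
 T    F    T    T    T   |  F  T
 T    F    T    T    F   |  T  T
 T    F    T    F    T   |  T  T
 T    F    T    F    F   |  F  T
 T    F    F    T    T   |  T  T
 T    F    F    T    F   |  F  T
 T    F    F    F    T   |  F  T
 T    F    F    F    F   |  T  T
 F    T    T    T    T   |  F  T
 F    T    T    T    F   |  F  T
 F    T    T    F    T   |  F  T
 F    T    T    F    F   |  F  F
 F    T    F    T    T   |  F  T
 F    T    F    T    F   |  F  T
 F    T    F    F    T   |  F  T
 F    T    F    F    F   |  F  T
 F    F    T    T    T   |  F  T
 F    F    T    T    F   |  T  T
 F    F    T    F    T   |  T  T
 F    F    T    F    F   |  T  T
 F    F    F    T    T   |  T  T
 F    F    F    T    F   |  F  T
 F    F    F    F    T   |  T  T
 F    F    F    F    F   |  T  T
In every row where φ is true, ψ is also true, so φ ⊨ ψ.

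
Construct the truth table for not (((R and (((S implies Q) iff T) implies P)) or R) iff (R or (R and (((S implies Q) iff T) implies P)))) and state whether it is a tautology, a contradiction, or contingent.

contradiction

P | Q | R | S | T || φ
F | F | F | F | F || F
F | F | F | F | T || F
F | F | F | T | F || F
F | F | F | T | T || F
F | F | T | F | F || F
F | F | T | F | T || F
F | F | T | T | F || F
F | F | T | T | T || F
F | T | F | F | F || F
F | T | F | F | T || F
F | T | F | T | F || F
F | T | F | T | T || F
F | T | T | F | F || F
F | T | T | F | T || F
F | T | T | T | F || F
F | T | T | T | T || F
T | F | F | F | F || F
T | F | F | F | T || F
T | F | F | T | F || F
T | F | F | T | T || F
T | F | T | F | F || F
T | F | T | F | T || F
T | F | T | T | F || F
T | F | T | T | T || F
T | T | F | F | F || F
T | T | F | F | T || F
T | T | F | T | F || F
T | T | F | T | T || F
T | T | T | F | F || F
T | T | T | F | T || F
T | T | T | T | F || F
T | T | T | T | T || F
Every row is F, so the formula is a contradiction.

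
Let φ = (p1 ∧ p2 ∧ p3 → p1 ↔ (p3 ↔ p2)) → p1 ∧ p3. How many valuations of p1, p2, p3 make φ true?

5

p1 | p2 | p3 || (p1 ∧ p2 ∧ p3) | ((p1 ∧ p2 ∧ p3) → p1) | (p3 ↔ p2) | (p1 ∧ p3) | φ
T  | T  | T  ||       T        |           T           |     T     |     T     | T
T  | T  | F  ||       F        |           T           |     F     |     F     | T
T  | F  | T  ||       F        |           T           |     F     |     T     | T
T  | F  | F  ||       F        |           T           |     T     |     F     | F
F  | T  | T  ||       F        |           T           |     T     |     F     | F
F  | T  | F  ||       F        |           T           |     F     |     F     | T
F  | F  | T  ||       F        |           T           |     F     |     F     | T
F  | F  | F  ||       F        |           T           |     T     |     F     | F
The formula is true on 5 of the 8 rows.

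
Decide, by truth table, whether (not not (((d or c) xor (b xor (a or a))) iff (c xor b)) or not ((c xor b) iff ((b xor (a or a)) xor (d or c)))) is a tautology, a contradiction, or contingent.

a | b | c | d || φ
T | T | T | T || T
T | T | T | F || T
T | T | F | T || T
T | T | F | F || T
T | F | T | T || T
T | F | T | F || T
T | F | F | T || T
T | F | F | F || T
F | T | T | T || T
F | T | T | F || T
F | T | F | T || T
F | T | F | F || T
F | F | T | T || T
F | F | T | F || T
F | F | F | T || T
F | F | F | F || T
Every row is T, so the formula is a tautology.

tautology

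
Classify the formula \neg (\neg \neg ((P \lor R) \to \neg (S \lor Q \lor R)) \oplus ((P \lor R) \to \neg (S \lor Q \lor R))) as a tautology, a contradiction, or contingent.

P | Q | R | S || φ
T | T | T | T || T
T | T | T | F || T
T | T | F | T || T
T | T | F | F || T
T | F | T | T || T
T | F | T | F || T
T | F | F | T || T
T | F | F | F || T
F | T | T | T || T
F | T | T | F || T
F | T | F | T || T
F | T | F | F || T
F | F | T | T || T
F | F | T | F || T
F | F | F | T || T
F | F | F | F || T
Every row is T, so the formula is a tautology.

tautology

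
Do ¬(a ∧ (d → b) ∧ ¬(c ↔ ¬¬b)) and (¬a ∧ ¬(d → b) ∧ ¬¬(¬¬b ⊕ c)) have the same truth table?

not equivalent

a | b | c | d || φ | ψ
T | T | T | T || T | F
T | T | T | F || T | F
T | T | F | T || F | F
T | T | F | F || F | F
T | F | T | T || T | F
T | F | T | F || F | F
T | F | F | T || T | F
T | F | F | F || T | F
F | T | T | T || T | F
F | T | T | F || T | F
F | T | F | T || T | F
F | T | F | F || T | F
F | F | T | T || T | T
F | F | T | F || T | F
F | F | F | T || T | F
F | F | F | F || T | F
The columns differ at a=T, b=T, c=T, d=T (φ=T, ψ=F), so they are not equivalent.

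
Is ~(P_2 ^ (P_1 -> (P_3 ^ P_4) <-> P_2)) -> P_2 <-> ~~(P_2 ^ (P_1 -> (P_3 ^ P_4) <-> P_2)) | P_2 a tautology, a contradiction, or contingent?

 P_1  |  P_2  |  P_3  |  P_4  || (P_3 ^ P_4) | (P_1 -> (P_3 ^ P_4)) |   φ  
 True |  True |  True |  True ||    False    |        False         |  True
 True |  True |  True | False ||     True    |         True         |  True
 True |  True | False |  True ||     True    |         True         |  True
 True |  True | False | False ||    False    |        False         |  True
 True | False |  True |  True ||    False    |        False         |  True
 True | False |  True | False ||     True    |         True         |  True
 True | False | False |  True ||     True    |         True         |  True
 True | False | False | False ||    False    |        False         |  True
False |  True |  True |  True ||    False    |         True         |  True
False |  True |  True | False ||     True    |         True         |  True
False |  True | False |  True ||     True    |         True         |  True
False |  True | False | False ||    False    |         True         |  True
False | False |  True |  True ||    False    |         True         |  True
False | False |  True | False ||     True    |         True         |  True
False | False | False |  True ||     True    |         True         |  True
False | False | False | False ||    False    |         True         |  True
Every row is True, so the formula is a tautology.

tautology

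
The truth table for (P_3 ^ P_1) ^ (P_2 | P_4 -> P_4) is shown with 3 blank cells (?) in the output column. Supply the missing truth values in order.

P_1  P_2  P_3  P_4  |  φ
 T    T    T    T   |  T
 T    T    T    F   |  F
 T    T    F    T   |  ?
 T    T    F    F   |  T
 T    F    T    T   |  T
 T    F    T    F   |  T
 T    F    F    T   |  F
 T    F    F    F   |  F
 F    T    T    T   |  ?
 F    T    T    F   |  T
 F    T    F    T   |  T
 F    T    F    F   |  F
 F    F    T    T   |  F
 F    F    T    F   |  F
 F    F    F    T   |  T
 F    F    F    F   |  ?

F, F, T

Row P_1=T, P_2=T, P_3=F, P_4=T: (P_3 ^ P_1) = T, (P_2 | P_4 -> P_4) = T, so the formula = F.
Row P_1=F, P_2=T, P_3=T, P_4=T: (P_3 ^ P_1) = T, (P_2 | P_4 -> P_4) = T, so the formula = F.
Row P_1=F, P_2=F, P_3=F, P_4=F: (P_3 ^ P_1) = F, (P_2 | P_4 -> P_4) = T, so the formula = T.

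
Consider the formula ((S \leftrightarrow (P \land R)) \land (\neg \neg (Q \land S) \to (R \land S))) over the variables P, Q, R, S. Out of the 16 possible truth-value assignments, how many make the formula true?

  P   |   Q   |   R   |   S   |   φ  
----- | ----- | ----- | ----- | -----
False | False | False | False |  True
False | False | False |  True | False
False | False |  True | False |  True
False | False |  True |  True | False
False |  True | False | False |  True
False |  True | False |  True | False
False |  True |  True | False |  True
False |  True |  True |  True | False
 True | False | False | False |  True
 True | False | False |  True | False
 True | False |  True | False | False
 True | False |  True |  True |  True
 True |  True | False | False |  True
 True |  True | False |  True | False
 True |  True |  True | False | False
 True |  True |  True |  True |  True
The formula is true on 8 of the 16 rows.

8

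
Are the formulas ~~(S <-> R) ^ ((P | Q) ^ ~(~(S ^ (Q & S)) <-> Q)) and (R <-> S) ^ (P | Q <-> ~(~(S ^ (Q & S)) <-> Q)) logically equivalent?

not equivalent

P  Q  R  S  |  φ  ψ
F  F  F  F  |  F  T
F  F  F  T  |  F  T
F  F  T  F  |  T  F
F  F  T  T  |  T  F
F  T  F  F  |  F  T
F  T  F  T  |  T  F
F  T  T  F  |  T  F
F  T  T  T  |  F  T
T  F  F  F  |  T  F
T  F  F  T  |  T  F
T  F  T  F  |  F  T
T  F  T  T  |  F  T
T  T  F  F  |  F  T
T  T  F  T  |  T  F
T  T  T  F  |  T  F
T  T  T  T  |  F  T
The columns differ at P=F, Q=F, R=F, S=F (φ=F, ψ=T), so they are not equivalent.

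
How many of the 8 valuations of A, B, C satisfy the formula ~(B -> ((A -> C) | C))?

1

A  B  C     (A -> C)  ((A -> C) | C)  (B -> ((A -> C) | C))  ~(B -> ((A -> C) | C))
T  T  T        T            T                   T                      F           
T  T  F        F            F                   F                      T           
T  F  T        T            T                   T                      F           
T  F  F        F            F                   T                      F           
F  T  T        T            T                   T                      F           
F  T  F        T            T                   T                      F           
F  F  T        T            T                   T                      F           
F  F  F        T            T                   T                      F           
The formula is true on 1 of the 8 rows.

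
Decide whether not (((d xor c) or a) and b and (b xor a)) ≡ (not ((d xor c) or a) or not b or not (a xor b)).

equivalent

a | b | c | d | φ | ψ
- | - | - | - | - | -
T | T | T | T | T | T
T | T | T | F | T | T
T | T | F | T | T | T
T | T | F | F | T | T
T | F | T | T | T | T
T | F | T | F | T | T
T | F | F | T | T | T
T | F | F | F | T | T
F | T | T | T | T | T
F | T | T | F | F | F
F | T | F | T | F | F
F | T | F | F | T | T
F | F | T | T | T | T
F | F | T | F | T | T
F | F | F | T | T | T
F | F | F | F | T | T
The columns for φ and ψ agree on every row, so they are logically equivalent.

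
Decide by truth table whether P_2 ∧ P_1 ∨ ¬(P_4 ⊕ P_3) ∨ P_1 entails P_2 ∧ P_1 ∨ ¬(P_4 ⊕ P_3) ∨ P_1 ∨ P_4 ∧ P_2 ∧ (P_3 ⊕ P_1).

yes

 P_1    P_2    P_3    P_4   |    φ      ψ  
False  False  False  False  |   True   True
False  False  False   True  |  False  False
False  False   True  False  |  False  False
False  False   True   True  |   True   True
False   True  False  False  |   True   True
False   True  False   True  |  False  False
False   True   True  False  |  False  False
False   True   True   True  |   True   True
 True  False  False  False  |   True   True
 True  False  False   True  |   True   True
 True  False   True  False  |   True   True
 True  False   True   True  |   True   True
 True   True  False  False  |   True   True
 True   True  False   True  |   True   True
 True   True   True  False  |   True   True
 True   True   True   True  |   True   True
In every row where φ is true, ψ is also true, so φ ⊨ ψ.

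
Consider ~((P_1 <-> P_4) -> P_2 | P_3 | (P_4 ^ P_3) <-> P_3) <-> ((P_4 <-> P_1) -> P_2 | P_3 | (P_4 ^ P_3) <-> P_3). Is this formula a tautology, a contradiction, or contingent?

P_1  P_2  P_3  P_4     (P_1 <-> P_4)  (P_2 | P_3)  (P_4 ^ P_3)  ((P_2 | P_3) | (P_4 ^ P_3))  (P_4 <-> P_1)  φ
 1    1    1    1            1             1            0                    1                     1        0
 1    1    1    0            0             1            1                    1                     0        0
 1    1    0    1            1             1            1                    1                     1        0
 1    1    0    0            0             1            0                    1                     0        0
 1    0    1    1            1             1            0                    1                     1        0
 1    0    1    0            0             1            1                    1                     0        0
 1    0    0    1            1             0            1                    1                     1        0
 1    0    0    0            0             0            0                    0                     0        0
 0    1    1    1            0             1            0                    1                     0        0
 0    1    1    0            1             1            1                    1                     1        0
 0    1    0    1            0             1            1                    1                     0        0
 0    1    0    0            1             1            0                    1                     1        0
 0    0    1    1            0             1            0                    1                     0        0
 0    0    1    0            1             1            1                    1                     1        0
 0    0    0    1            0             0            1                    1                     0        0
 0    0    0    0            1             0            0                    0                     1        0
Every row is 0, so the formula is a contradiction.

contradiction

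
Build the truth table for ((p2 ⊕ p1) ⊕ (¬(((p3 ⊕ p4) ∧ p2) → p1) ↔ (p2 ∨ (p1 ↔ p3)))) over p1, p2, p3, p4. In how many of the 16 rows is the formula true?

p1 | p2 | p3 | p4 || φ
1  | 1  | 1  | 1  || 0
1  | 1  | 1  | 0  || 0
1  | 1  | 0  | 1  || 0
1  | 1  | 0  | 0  || 0
1  | 0  | 1  | 1  || 1
1  | 0  | 1  | 0  || 1
1  | 0  | 0  | 1  || 0
1  | 0  | 0  | 0  || 0
0  | 1  | 1  | 1  || 1
0  | 1  | 1  | 0  || 0
0  | 1  | 0  | 1  || 0
0  | 1  | 0  | 0  || 1
0  | 0  | 1  | 1  || 1
0  | 0  | 1  | 0  || 1
0  | 0  | 0  | 1  || 0
0  | 0  | 0  | 0  || 0
The formula is true on 6 of the 16 rows.

6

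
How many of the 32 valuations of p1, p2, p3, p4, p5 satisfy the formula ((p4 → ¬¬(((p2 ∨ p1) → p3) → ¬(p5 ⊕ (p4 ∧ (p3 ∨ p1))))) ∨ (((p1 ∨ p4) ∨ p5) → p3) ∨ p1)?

31

p1  p2  p3  p4  p5  |  φ
T   T   T   T   T   |  T
T   T   T   T   F   |  T
T   T   T   F   T   |  T
T   T   T   F   F   |  T
T   T   F   T   T   |  T
T   T   F   T   F   |  T
T   T   F   F   T   |  T
T   T   F   F   F   |  T
T   F   T   T   T   |  T
T   F   T   T   F   |  T
T   F   T   F   T   |  T
T   F   T   F   F   |  T
T   F   F   T   T   |  T
T   F   F   T   F   |  T
T   F   F   F   T   |  T
T   F   F   F   F   |  T
F   T   T   T   T   |  T
F   T   T   T   F   |  T
F   T   T   F   T   |  T
F   T   T   F   F   |  T
F   T   F   T   T   |  T
F   T   F   T   F   |  T
F   T   F   F   T   |  T
F   T   F   F   F   |  T
F   F   T   T   T   |  T
F   F   T   T   F   |  T
F   F   T   F   T   |  T
F   F   T   F   F   |  T
F   F   F   T   T   |  F
F   F   F   T   F   |  T
F   F   F   F   T   |  T
F   F   F   F   F   |  T
The formula is true on 31 of the 32 rows.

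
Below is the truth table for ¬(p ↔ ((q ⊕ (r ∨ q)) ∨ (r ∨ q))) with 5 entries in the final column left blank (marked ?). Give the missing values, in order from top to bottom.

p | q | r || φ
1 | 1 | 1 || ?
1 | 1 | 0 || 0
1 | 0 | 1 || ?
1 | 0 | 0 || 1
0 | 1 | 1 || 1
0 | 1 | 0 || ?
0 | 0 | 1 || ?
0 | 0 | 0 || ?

Row p=1, q=1, r=1: ((q ⊕ (r ∨ q)) ∨ (r ∨ q)) = 1, (p ↔ ((q ⊕ (r ∨ q)) ∨ (r ∨ q))) = 1, so the formula = 0.
Row p=1, q=0, r=1: ((q ⊕ (r ∨ q)) ∨ (r ∨ q)) = 1, (p ↔ ((q ⊕ (r ∨ q)) ∨ (r ∨ q))) = 1, so the formula = 0.
Row p=0, q=1, r=0: ((q ⊕ (r ∨ q)) ∨ (r ∨ q)) = 1, (p ↔ ((q ⊕ (r ∨ q)) ∨ (r ∨ q))) = 0, so the formula = 1.
Row p=0, q=0, r=1: ((q ⊕ (r ∨ q)) ∨ (r ∨ q)) = 1, (p ↔ ((q ⊕ (r ∨ q)) ∨ (r ∨ q))) = 0, so the formula = 1.
Row p=0, q=0, r=0: ((q ⊕ (r ∨ q)) ∨ (r ∨ q)) = 0, (p ↔ ((q ⊕ (r ∨ q)) ∨ (r ∨ q))) = 1, so the formula = 0.

0, 0, 1, 1, 0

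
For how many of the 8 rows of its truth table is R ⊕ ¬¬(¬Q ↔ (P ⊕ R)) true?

4

  P   |   Q   |   R   ||   ¬Q  | (P ⊕ R) | (¬Q ↔ (P ⊕ R)) | ¬(¬Q ↔ (P ⊕ R)) | ¬¬(¬Q ↔ (P ⊕ R)) | (R ⊕ ¬¬(¬Q ↔ (P ⊕ R)))
False | False | False ||  True |  False  |     False      |       True      |      False       |         False         
False | False |  True ||  True |   True  |      True      |      False      |       True       |         False         
False |  True | False || False |  False  |      True      |      False      |       True       |          True         
False |  True |  True || False |   True  |     False      |       True      |      False       |          True         
 True | False | False ||  True |   True  |      True      |      False      |       True       |          True         
 True | False |  True ||  True |  False  |     False      |       True      |      False       |          True         
 True |  True | False || False |   True  |     False      |       True      |      False       |         False         
 True |  True |  True || False |  False  |      True      |      False      |       True       |         False         
The formula is true on 4 of the 8 rows.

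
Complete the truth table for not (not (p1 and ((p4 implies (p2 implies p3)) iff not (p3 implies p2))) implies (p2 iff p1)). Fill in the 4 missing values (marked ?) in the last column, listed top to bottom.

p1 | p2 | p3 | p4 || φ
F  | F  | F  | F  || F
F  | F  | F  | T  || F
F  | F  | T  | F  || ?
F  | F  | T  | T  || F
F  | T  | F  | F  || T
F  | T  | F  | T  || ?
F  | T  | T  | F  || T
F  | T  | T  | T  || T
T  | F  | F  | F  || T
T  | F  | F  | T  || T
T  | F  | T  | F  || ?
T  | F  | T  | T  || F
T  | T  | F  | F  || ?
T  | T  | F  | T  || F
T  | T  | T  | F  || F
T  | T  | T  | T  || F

Row p1=F, p2=F, p3=T, p4=F: not (p1 and ((p4 implies (p2 implies p3)) iff not (p3 implies p2))) = T, (p2 iff p1) = T, (not (p1 and ((p4 implies (p2 implies p3)) iff not (p3 implies p2))) implies (p2 iff p1)) = T, so the formula = F.
Row p1=F, p2=T, p3=F, p4=T: not (p1 and ((p4 implies (p2 implies p3)) iff not (p3 implies p2))) = T, (p2 iff p1) = F, (not (p1 and ((p4 implies (p2 implies p3)) iff not (p3 implies p2))) implies (p2 iff p1)) = F, so the formula = T.
Row p1=T, p2=F, p3=T, p4=F: not (p1 and ((p4 implies (p2 implies p3)) iff not (p3 implies p2))) = F, (p2 iff p1) = F, (not (p1 and ((p4 implies (p2 implies p3)) iff not (p3 implies p2))) implies (p2 iff p1)) = T, so the formula = F.
Row p1=T, p2=T, p3=F, p4=F: not (p1 and ((p4 implies (p2 implies p3)) iff not (p3 implies p2))) = T, (p2 iff p1) = T, (not (p1 and ((p4 implies (p2 implies p3)) iff not (p3 implies p2))) implies (p2 iff p1)) = T, so the formula = F.

F, T, F, F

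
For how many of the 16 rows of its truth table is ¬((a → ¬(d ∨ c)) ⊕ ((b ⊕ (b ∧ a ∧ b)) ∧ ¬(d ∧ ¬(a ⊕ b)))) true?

10

a  b  c  d  |  φ
T  T  T  T  |  T
T  T  T  F  |  T
T  T  F  T  |  T
T  T  F  F  |  F
T  F  T  T  |  T
T  F  T  F  |  T
T  F  F  T  |  T
T  F  F  F  |  F
F  T  T  T  |  T
F  T  T  F  |  T
F  T  F  T  |  T
F  T  F  F  |  T
F  F  T  T  |  F
F  F  T  F  |  F
F  F  F  T  |  F
F  F  F  F  |  F
The formula is true on 10 of the 16 rows.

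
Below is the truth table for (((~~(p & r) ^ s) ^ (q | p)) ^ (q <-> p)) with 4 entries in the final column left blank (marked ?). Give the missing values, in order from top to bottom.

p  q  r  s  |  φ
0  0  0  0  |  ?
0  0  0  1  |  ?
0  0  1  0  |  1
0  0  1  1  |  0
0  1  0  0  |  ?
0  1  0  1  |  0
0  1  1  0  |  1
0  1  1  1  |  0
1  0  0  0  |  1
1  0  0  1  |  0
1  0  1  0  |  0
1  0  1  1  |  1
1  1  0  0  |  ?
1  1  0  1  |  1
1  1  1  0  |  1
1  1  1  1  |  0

1, 0, 1, 0

Row p=0, q=0, r=0, s=0: ((~~(p & r) ^ s) ^ (q | p)) = 0, (q <-> p) = 1, so the formula = 1.
Row p=0, q=0, r=0, s=1: ((~~(p & r) ^ s) ^ (q | p)) = 1, (q <-> p) = 1, so the formula = 0.
Row p=0, q=1, r=0, s=0: ((~~(p & r) ^ s) ^ (q | p)) = 1, (q <-> p) = 0, so the formula = 1.
Row p=1, q=1, r=0, s=0: ((~~(p & r) ^ s) ^ (q | p)) = 1, (q <-> p) = 1, so the formula = 0.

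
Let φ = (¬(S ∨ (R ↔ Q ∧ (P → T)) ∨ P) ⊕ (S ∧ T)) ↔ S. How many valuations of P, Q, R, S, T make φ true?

P  Q  R  S  T  |  φ
T  T  T  T  T  |  T
T  T  T  T  F  |  F
T  T  T  F  T  |  T
T  T  T  F  F  |  T
T  T  F  T  T  |  T
T  T  F  T  F  |  F
T  T  F  F  T  |  T
T  T  F  F  F  |  T
T  F  T  T  T  |  T
T  F  T  T  F  |  F
T  F  T  F  T  |  T
T  F  T  F  F  |  T
T  F  F  T  T  |  T
T  F  F  T  F  |  F
T  F  F  F  T  |  T
T  F  F  F  F  |  T
F  T  T  T  T  |  T
F  T  T  T  F  |  F
F  T  T  F  T  |  T
F  T  T  F  F  |  T
F  T  F  T  T  |  T
F  T  F  T  F  |  F
F  T  F  F  T  |  F
F  T  F  F  F  |  F
F  F  T  T  T  |  T
F  F  T  T  F  |  F
F  F  T  F  T  |  F
F  F  T  F  F  |  F
F  F  F  T  T  |  T
F  F  F  T  F  |  F
F  F  F  F  T  |  T
F  F  F  F  F  |  T
The formula is true on 20 of the 32 rows.

20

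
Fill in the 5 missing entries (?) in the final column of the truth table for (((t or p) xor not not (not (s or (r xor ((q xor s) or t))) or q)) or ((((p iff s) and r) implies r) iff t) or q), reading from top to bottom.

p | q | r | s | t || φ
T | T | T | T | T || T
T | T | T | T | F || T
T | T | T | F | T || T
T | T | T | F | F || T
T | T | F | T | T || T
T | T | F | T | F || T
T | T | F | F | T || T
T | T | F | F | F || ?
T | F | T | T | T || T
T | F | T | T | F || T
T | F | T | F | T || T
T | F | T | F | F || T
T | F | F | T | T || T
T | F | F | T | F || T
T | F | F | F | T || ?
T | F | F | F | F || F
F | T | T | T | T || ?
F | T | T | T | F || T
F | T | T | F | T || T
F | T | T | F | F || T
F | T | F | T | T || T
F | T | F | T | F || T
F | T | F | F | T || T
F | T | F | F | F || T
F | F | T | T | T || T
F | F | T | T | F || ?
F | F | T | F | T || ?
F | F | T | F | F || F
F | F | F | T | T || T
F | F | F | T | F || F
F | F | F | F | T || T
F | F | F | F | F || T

T, T, T, F, T

Row p=T, q=T, r=F, s=F, t=F: ((t or p) xor not not (not (s or (r xor ((q xor s) or t))) or q)) = F, ((((p iff s) and r) implies r) iff t) = F, so the formula = T.
Row p=T, q=F, r=F, s=F, t=T: ((t or p) xor not not (not (s or (r xor ((q xor s) or t))) or q)) = T, ((((p iff s) and r) implies r) iff t) = T, so the formula = T.
Row p=F, q=T, r=T, s=T, t=T: ((t or p) xor not not (not (s or (r xor ((q xor s) or t))) or q)) = F, ((((p iff s) and r) implies r) iff t) = T, so the formula = T.
Row p=F, q=F, r=T, s=T, t=F: ((t or p) xor not not (not (s or (r xor ((q xor s) or t))) or q)) = F, ((((p iff s) and r) implies r) iff t) = F, so the formula = F.
Row p=F, q=F, r=T, s=F, t=T: ((t or p) xor not not (not (s or (r xor ((q xor s) or t))) or q)) = F, ((((p iff s) and r) implies r) iff t) = T, so the formula = T.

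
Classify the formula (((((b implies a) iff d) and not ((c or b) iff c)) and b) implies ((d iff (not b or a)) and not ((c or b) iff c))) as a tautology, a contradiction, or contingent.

tautology

a | b | c | d || (b implies a) | ((b implies a) iff d) | (c or b) | ((c or b) iff c) | not ((c or b) iff c) | not b | (not b or a) | (d iff (not b or a)) | φ
1 | 1 | 1 | 1 ||       1       |           1           |    1     |        1         |          0           |   0   |      1       |          1           | 1
1 | 1 | 1 | 0 ||       1       |           0           |    1     |        1         |          0           |   0   |      1       |          0           | 1
1 | 1 | 0 | 1 ||       1       |           1           |    1     |        0         |          1           |   0   |      1       |          1           | 1
1 | 1 | 0 | 0 ||       1       |           0           |    1     |        0         |          1           |   0   |      1       |          0           | 1
1 | 0 | 1 | 1 ||       1       |           1           |    1     |        1         |          0           |   1   |      1       |          1           | 1
1 | 0 | 1 | 0 ||       1       |           0           |    1     |        1         |          0           |   1   |      1       |          0           | 1
1 | 0 | 0 | 1 ||       1       |           1           |    0     |        1         |          0           |   1   |      1       |          1           | 1
1 | 0 | 0 | 0 ||       1       |           0           |    0     |        1         |          0           |   1   |      1       |          0           | 1
0 | 1 | 1 | 1 ||       0       |           0           |    1     |        1         |          0           |   0   |      0       |          0           | 1
0 | 1 | 1 | 0 ||       0       |           1           |    1     |        1         |          0           |   0   |      0       |          1           | 1
0 | 1 | 0 | 1 ||       0       |           0           |    1     |        0         |          1           |   0   |      0       |          0           | 1
0 | 1 | 0 | 0 ||       0       |           1           |    1     |        0         |          1           |   0   |      0       |          1           | 1
0 | 0 | 1 | 1 ||       1       |           1           |    1     |        1         |          0           |   1   |      1       |          1           | 1
0 | 0 | 1 | 0 ||       1       |           0           |    1     |        1         |          0           |   1   |      1       |          0           | 1
0 | 0 | 0 | 1 ||       1       |           1           |    0     |        1         |          0           |   1   |      1       |          1           | 1
0 | 0 | 0 | 0 ||       1       |           0           |    0     |        1         |          0           |   1   |      1       |          0           | 1
Every row is 1, so the formula is a tautology.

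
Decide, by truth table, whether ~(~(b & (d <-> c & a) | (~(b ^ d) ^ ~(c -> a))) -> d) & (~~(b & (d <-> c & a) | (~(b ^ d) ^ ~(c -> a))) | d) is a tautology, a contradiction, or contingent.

a  b  c  d  |  (c & a)  (d <-> (c & a))  (b & (d <-> (c & a)))  (b ^ d)  ~(b ^ d)  (c -> a)  ~(c -> a)  (~(b ^ d) ^ ~(c -> a))  φ
F  F  F  F  |     F            T                   F               F        T         T          F                T             F
F  F  F  T  |     F            F                   F               T        F         T          F                F             F
F  F  T  F  |     F            T                   F               F        T         F          T                F             F
F  F  T  T  |     F            F                   F               T        F         F          T                T             F
F  T  F  F  |     F            T                   T               T        F         T          F                F             F
F  T  F  T  |     F            F                   F               F        T         T          F                T             F
F  T  T  F  |     F            T                   T               T        F         F          T                T             F
F  T  T  T  |     F            F                   F               F        T         F          T                F             F
T  F  F  F  |     F            T                   F               F        T         T          F                T             F
T  F  F  T  |     F            F                   F               T        F         T          F                F             F
T  F  T  F  |     T            F                   F               F        T         T          F                T             F
T  F  T  T  |     T            T                   F               T        F         T          F                F             F
T  T  F  F  |     F            T                   T               T        F         T          F                F             F
T  T  F  T  |     F            F                   F               F        T         T          F                T             F
T  T  T  F  |     T            F                   F               T        F         T          F                F             F
T  T  T  T  |     T            T                   T               F        T         T          F                T             F
Every row is F, so the formula is a contradiction.

contradiction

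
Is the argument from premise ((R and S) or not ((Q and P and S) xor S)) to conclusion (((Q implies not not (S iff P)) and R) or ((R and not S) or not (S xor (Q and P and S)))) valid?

P | Q | R | S | φ | ψ
- | - | - | - | - | -
F | F | F | F | T | T
F | F | F | T | F | F
F | F | T | F | T | T
F | F | T | T | T | T
F | T | F | F | T | T
F | T | F | T | F | F
F | T | T | F | T | T
F | T | T | T | T | F
T | F | F | F | T | T
T | F | F | T | F | F
T | F | T | F | T | T
T | F | T | T | T | T
T | T | F | F | T | T
T | T | F | T | T | T
T | T | T | F | T | T
T | T | T | T | T | T
At P=F, Q=T, R=T, S=T we have φ true but ψ false, so φ does not entail ψ.

no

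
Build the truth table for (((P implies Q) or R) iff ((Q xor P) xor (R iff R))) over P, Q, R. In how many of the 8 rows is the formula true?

P | Q | R | (P implies Q) | ((P implies Q) or R) | (Q xor P) | (R iff R) | ((Q xor P) xor (R iff R)) | φ
- | - | - | ------------- | -------------------- | --------- | --------- | ------------------------- | -
T | T | T |       T       |          T           |     F     |     T     |             T             | T
T | T | F |       T       |          T           |     F     |     T     |             T             | T
T | F | T |       F       |          T           |     T     |     T     |             F             | F
T | F | F |       F       |          F           |     T     |     T     |             F             | T
F | T | T |       T       |          T           |     T     |     T     |             F             | F
F | T | F |       T       |          T           |     T     |     T     |             F             | F
F | F | T |       T       |          T           |     F     |     T     |             T             | T
F | F | F |       T       |          T           |     F     |     T     |             T             | T
The formula is true on 5 of the 8 rows.

5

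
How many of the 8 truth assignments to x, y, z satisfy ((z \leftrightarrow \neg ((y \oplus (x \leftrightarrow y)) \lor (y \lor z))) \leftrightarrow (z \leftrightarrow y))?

  x   |   y   |   z   | (x \leftrightarrow y) | (y \lor z) | (z \leftrightarrow y) |   φ  
----- | ----- | ----- | --------------------- | ---------- | --------------------- | -----
 True |  True |  True |          True         |    True    |          True         | False
 True |  True | False |          True         |    True    |         False         | False
 True | False |  True |         False         |    True    |         False         |  True
 True | False | False |         False         |   False    |          True         | False
False |  True |  True |         False         |    True    |          True         | False
False |  True | False |         False         |    True    |         False         | False
False | False |  True |          True         |    True    |         False         |  True
False | False | False |          True         |   False    |          True         |  True
The formula is true on 3 of the 8 rows.

3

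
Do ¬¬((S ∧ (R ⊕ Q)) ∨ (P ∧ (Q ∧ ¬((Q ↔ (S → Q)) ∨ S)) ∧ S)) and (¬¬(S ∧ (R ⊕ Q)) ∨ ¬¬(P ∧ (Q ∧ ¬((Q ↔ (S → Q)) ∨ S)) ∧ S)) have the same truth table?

P  Q  R  S  |  φ  ψ
F  F  F  F  |  F  F
F  F  F  T  |  F  F
F  F  T  F  |  F  F
F  F  T  T  |  T  T
F  T  F  F  |  F  F
F  T  F  T  |  T  T
F  T  T  F  |  F  F
F  T  T  T  |  F  F
T  F  F  F  |  F  F
T  F  F  T  |  F  F
T  F  T  F  |  F  F
T  F  T  T  |  T  T
T  T  F  F  |  F  F
T  T  F  T  |  T  T
T  T  T  F  |  F  F
T  T  T  T  |  F  F
The columns for φ and ψ agree on every row, so they are logically equivalent.

equivalent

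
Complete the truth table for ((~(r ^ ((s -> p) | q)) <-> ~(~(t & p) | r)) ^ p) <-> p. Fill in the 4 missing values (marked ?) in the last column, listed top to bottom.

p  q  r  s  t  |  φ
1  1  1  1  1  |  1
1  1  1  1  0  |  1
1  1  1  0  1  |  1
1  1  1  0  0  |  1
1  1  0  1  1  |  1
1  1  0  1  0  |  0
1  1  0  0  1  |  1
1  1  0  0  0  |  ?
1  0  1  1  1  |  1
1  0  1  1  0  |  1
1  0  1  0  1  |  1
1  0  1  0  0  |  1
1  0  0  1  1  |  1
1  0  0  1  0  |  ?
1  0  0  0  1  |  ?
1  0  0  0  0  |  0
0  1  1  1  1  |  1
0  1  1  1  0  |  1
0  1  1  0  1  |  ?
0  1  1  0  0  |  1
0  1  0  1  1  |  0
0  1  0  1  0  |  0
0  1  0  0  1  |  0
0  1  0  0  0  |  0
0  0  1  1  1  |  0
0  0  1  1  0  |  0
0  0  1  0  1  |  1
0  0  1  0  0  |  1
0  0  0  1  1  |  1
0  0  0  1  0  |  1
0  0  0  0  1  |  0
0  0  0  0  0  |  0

0, 0, 1, 1

Row p=1, q=1, r=0, s=0, t=0: ((~(r ^ ((s -> p) | q)) <-> ~(~(t & p) | r)) ^ p) = 0, so the formula = 0.
Row p=1, q=0, r=0, s=1, t=0: ((~(r ^ ((s -> p) | q)) <-> ~(~(t & p) | r)) ^ p) = 0, so the formula = 0.
Row p=1, q=0, r=0, s=0, t=1: ((~(r ^ ((s -> p) | q)) <-> ~(~(t & p) | r)) ^ p) = 1, so the formula = 1.
Row p=0, q=1, r=1, s=0, t=1: ((~(r ^ ((s -> p) | q)) <-> ~(~(t & p) | r)) ^ p) = 0, so the formula = 1.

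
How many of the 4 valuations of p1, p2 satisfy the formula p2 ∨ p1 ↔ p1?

p1 | p2 | ((p2 ∨ p1) ↔ p1)
-- | -- | ----------------
F  | F  |        T        
F  | T  |        F        
T  | F  |        T        
T  | T  |        T        
The formula is true on 3 of the 4 rows.

3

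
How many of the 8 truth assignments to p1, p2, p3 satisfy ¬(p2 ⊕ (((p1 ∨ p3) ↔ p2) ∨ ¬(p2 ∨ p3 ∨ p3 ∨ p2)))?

5

  p1  |   p2  |   p3  || (p1 ∨ p3) | ((p1 ∨ p3) ↔ p2) | (p2 ∨ p3 ∨ p3 ∨ p2) | ¬(p2 ∨ p3 ∨ p3 ∨ p2) |   φ  
 True |  True |  True ||    True   |       True       |         True        |        False         |  True
 True |  True | False ||    True   |       True       |         True        |        False         |  True
 True | False |  True ||    True   |      False       |         True        |        False         |  True
 True | False | False ||    True   |      False       |        False        |         True         | False
False |  True |  True ||    True   |       True       |         True        |        False         |  True
False |  True | False ||   False   |      False       |         True        |        False         | False
False | False |  True ||    True   |      False       |         True        |        False         |  True
False | False | False ||   False   |       True       |        False        |         True         | False
The formula is true on 5 of the 8 rows.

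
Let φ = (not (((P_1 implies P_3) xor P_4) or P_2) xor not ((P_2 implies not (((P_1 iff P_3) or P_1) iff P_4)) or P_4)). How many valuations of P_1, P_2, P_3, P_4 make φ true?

P_1 | P_2 | P_3 | P_4 | φ
--- | --- | --- | --- | -
 F  |  F  |  F  |  F  | F
 F  |  F  |  F  |  T  | T
 F  |  F  |  T  |  F  | F
 F  |  F  |  T  |  T  | T
 F  |  T  |  F  |  F  | F
 F  |  T  |  F  |  T  | F
 F  |  T  |  T  |  F  | T
 F  |  T  |  T  |  T  | F
 T  |  F  |  F  |  F  | T
 T  |  F  |  F  |  T  | F
 T  |  F  |  T  |  F  | F
 T  |  F  |  T  |  T  | T
 T  |  T  |  F  |  F  | F
 T  |  T  |  F  |  T  | F
 T  |  T  |  T  |  F  | F
 T  |  T  |  T  |  T  | F
The formula is true on 5 of the 16 rows.

5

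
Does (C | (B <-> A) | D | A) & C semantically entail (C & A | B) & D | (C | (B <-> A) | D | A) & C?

yes

A  B  C  D  |  φ  ψ
1  1  1  1  |  1  1
1  1  1  0  |  1  1
1  1  0  1  |  0  1
1  1  0  0  |  0  0
1  0  1  1  |  1  1
1  0  1  0  |  1  1
1  0  0  1  |  0  0
1  0  0  0  |  0  0
0  1  1  1  |  1  1
0  1  1  0  |  1  1
0  1  0  1  |  0  1
0  1  0  0  |  0  0
0  0  1  1  |  1  1
0  0  1  0  |  1  1
0  0  0  1  |  0  0
0  0  0  0  |  0  0
In every row where φ is true, ψ is also true, so φ ⊨ ψ.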